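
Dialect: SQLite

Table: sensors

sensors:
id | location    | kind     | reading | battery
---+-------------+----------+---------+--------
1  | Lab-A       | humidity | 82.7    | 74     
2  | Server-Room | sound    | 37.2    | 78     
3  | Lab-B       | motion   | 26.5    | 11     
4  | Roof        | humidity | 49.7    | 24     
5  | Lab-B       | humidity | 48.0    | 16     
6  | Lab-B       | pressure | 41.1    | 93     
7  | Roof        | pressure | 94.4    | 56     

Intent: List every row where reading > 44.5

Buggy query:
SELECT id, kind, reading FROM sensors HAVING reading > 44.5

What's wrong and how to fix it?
Bug: HAVING filters the output of aggregation, but this query has no GROUP BY and no aggregate functions, so SQLite rejects it (HAVING clause on a non-aggregate query); the condition here is per row

Fix: Use WHERE for row-level filtering

Corrected query:
SELECT id, kind, reading FROM sensors WHERE reading > 44.5

Result:
id | kind     | reading
---+----------+--------
1  | humidity | 82.7   
4  | humidity | 49.7   
5  | humidity | 48     
7  | pressure | 94.4   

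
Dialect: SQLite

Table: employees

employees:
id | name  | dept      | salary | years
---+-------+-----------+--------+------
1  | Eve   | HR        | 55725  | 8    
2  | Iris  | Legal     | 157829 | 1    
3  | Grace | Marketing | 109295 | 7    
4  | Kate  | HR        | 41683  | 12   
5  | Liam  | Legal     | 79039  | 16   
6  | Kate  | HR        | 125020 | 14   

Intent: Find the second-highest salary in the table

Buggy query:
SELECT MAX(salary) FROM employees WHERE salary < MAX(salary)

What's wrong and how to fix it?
Bug: The inner MAX is an aggregate inside WHERE, which is not allowed

Fix: Compute the overall MAX in a subquery, then take MAX of rows below it

Corrected query:
SELECT MAX(salary) FROM employees WHERE salary < (SELECT MAX(salary) FROM employees)

Result:
MAX(salary)
-----------
125020     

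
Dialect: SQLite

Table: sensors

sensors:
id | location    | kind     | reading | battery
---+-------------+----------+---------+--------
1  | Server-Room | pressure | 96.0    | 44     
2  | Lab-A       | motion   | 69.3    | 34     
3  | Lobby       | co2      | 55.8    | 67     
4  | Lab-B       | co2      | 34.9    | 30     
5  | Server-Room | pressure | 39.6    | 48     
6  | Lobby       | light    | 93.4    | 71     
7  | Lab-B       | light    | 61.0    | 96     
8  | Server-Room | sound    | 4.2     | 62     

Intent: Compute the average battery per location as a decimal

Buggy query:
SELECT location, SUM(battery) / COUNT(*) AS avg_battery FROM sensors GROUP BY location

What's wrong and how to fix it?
Bug: Both operands are integers, so '/' performs integer division and truncates

Fix: Multiply by 1.0 (or CAST to REAL) to force floating-point division

Corrected query:
SELECT location, SUM(battery) * 1.0 / COUNT(*) AS avg_battery FROM sensors GROUP BY location

Result:
location    | avg_battery
------------+------------
Lab-A       | 34         
Lab-B       | 63         
Lobby       | 69         
Server-Room | 51.333333  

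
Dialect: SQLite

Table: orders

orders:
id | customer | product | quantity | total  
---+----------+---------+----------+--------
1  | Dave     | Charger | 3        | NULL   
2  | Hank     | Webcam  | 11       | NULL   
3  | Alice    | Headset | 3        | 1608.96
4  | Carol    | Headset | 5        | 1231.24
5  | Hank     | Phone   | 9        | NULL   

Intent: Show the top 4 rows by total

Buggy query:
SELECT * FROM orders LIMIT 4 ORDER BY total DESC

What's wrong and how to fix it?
Bug: LIMIT must come after ORDER BY

Fix: Sort with ORDER BY, then apply LIMIT

Corrected query:
SELECT * FROM orders ORDER BY total DESC LIMIT 4

Result:
id | customer | product | quantity | total  
---+----------+---------+----------+--------
3  | Alice    | Headset | 3        | 1608.96
4  | Carol    | Headset | 5        | 1231.24
1  | Dave     | Charger | 3        | NULL   
2  | Hank     | Webcam  | 11       | NULL   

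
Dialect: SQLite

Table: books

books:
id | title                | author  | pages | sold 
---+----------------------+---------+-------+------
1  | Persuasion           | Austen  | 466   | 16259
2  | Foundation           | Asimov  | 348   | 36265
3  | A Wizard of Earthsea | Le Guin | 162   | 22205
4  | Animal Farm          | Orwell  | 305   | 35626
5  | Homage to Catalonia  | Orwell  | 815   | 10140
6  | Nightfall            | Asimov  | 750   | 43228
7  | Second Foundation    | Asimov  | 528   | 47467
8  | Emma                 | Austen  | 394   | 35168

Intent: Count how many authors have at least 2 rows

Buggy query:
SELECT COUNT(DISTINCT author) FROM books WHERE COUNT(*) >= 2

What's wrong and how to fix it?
Bug: WHERE filters individual rows, not groups, so a group-level COUNT is invalid there

Fix: Group first with HAVING COUNT(*) >= 2, then COUNT the resulting groups

Corrected query:
SELECT COUNT(*) FROM (SELECT author FROM books GROUP BY author HAVING COUNT(*) >= 2)

Result:
COUNT(*)
--------
3       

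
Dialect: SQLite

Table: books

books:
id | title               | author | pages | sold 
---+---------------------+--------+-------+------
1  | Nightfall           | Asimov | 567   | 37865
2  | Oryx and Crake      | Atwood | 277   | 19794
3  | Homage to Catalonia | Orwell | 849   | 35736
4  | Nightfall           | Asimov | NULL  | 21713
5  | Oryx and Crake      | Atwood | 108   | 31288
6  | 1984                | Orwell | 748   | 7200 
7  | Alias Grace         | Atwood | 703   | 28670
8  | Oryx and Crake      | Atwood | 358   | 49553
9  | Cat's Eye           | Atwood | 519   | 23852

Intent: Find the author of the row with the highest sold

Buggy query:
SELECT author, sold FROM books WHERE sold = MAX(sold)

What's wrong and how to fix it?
Bug: WHERE is evaluated per row; an aggregate over the whole table isn't defined there

Fix: Use a subquery: WHERE sold = (SELECT MAX(sold) FROM books)

Corrected query:
SELECT author, sold FROM books WHERE sold = (SELECT MAX(sold) FROM books)

Result:
author | sold 
-------+------
Atwood | 49553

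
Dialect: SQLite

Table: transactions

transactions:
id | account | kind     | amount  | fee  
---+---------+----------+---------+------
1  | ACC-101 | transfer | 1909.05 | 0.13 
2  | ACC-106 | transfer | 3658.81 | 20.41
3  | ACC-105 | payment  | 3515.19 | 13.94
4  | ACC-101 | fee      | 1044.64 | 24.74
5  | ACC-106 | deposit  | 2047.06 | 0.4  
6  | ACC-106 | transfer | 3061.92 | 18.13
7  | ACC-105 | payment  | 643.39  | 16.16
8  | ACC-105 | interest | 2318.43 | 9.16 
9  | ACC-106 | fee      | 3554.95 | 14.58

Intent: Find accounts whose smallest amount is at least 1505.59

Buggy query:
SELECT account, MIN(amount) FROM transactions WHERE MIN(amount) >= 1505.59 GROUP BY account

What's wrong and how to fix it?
Bug: Aggregates like MIN are computed per group after WHERE runs

Fix: Use HAVING for the per-group MIN condition

Corrected query:
SELECT account, MIN(amount) FROM transactions GROUP BY account HAVING MIN(amount) >= 1505.59

Result:
account | MIN(amount)
--------+------------
ACC-106 | 2047.06    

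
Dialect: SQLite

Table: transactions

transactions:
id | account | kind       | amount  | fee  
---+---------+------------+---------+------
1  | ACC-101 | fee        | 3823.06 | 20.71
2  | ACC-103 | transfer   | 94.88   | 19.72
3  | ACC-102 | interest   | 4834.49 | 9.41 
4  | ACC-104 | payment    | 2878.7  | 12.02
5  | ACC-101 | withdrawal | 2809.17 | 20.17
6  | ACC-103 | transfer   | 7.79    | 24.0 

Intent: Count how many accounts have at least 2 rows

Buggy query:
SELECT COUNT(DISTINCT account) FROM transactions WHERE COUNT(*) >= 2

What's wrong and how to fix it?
Bug: COUNT(*) cannot appear in WHERE; the per-group count doesn't exist yet

Fix: Group first with HAVING COUNT(*) >= 2, then COUNT the resulting groups

Corrected query:
SELECT COUNT(*) FROM (SELECT account FROM transactions GROUP BY account HAVING COUNT(*) >= 2)

Result:
COUNT(*)
--------
2       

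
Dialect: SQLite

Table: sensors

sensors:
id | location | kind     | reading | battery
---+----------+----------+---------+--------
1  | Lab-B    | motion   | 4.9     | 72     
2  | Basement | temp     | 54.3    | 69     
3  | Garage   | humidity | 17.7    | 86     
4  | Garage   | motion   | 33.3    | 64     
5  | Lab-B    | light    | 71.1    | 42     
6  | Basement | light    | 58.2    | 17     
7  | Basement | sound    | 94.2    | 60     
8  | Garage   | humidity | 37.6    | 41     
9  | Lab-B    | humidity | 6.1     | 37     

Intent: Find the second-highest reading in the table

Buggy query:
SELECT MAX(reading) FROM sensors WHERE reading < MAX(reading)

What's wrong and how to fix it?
Bug: MAX(reading) on the right of the comparison is an aggregate-in-WHERE error

Fix: Compute the overall MAX in a subquery, then take MAX of rows below it

Corrected query:
SELECT MAX(reading) FROM sensors WHERE reading < (SELECT MAX(reading) FROM sensors)

Result:
MAX(reading)
------------
71.1        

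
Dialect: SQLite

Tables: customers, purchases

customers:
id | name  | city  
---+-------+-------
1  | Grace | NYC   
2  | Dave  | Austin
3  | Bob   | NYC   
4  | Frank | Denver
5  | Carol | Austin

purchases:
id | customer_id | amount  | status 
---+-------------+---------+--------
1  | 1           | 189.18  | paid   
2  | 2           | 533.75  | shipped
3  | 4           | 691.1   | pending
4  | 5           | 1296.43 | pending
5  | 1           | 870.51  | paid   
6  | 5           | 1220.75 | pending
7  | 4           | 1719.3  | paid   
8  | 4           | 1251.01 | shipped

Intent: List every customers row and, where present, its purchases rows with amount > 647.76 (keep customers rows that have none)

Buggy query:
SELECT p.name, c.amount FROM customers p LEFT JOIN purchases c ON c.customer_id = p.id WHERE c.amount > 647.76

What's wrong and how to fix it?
Bug: Filtering c.amount in WHERE discards the NULL rows produced by LEFT JOIN, turning it into an inner join

Fix: Move the right-table condition into the ON clause so unmatched parents are kept

Corrected query:
SELECT p.name, c.amount FROM customers p LEFT JOIN purchases c ON c.customer_id = p.id AND c.amount > 647.76

Result:
name  | amount 
------+--------
Grace | 870.51 
Dave  | NULL   
Bob   | NULL   
Frank | 691.1  
Frank | 1251.01
Frank | 1719.3 
Carol | 1220.75
Carol | 1296.43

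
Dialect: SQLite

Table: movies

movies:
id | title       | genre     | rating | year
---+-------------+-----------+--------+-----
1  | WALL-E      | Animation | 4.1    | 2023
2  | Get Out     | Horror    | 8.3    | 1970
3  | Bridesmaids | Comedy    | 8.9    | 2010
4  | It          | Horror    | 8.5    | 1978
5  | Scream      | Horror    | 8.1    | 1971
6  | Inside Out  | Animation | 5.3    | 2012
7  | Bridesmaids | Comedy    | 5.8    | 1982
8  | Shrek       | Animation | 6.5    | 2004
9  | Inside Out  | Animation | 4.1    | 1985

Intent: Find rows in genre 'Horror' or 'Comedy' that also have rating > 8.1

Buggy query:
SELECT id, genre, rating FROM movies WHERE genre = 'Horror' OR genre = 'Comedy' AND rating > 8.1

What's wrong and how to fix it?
Bug: AND binds tighter than OR, so this parses as genre = 'Horror' OR (genre = 'Comedy' AND rating > 8.1)

Fix: Add parentheses around the OR so the AND applies to both alternatives

Corrected query:
SELECT id, genre, rating FROM movies WHERE (genre = 'Horror' OR genre = 'Comedy') AND rating > 8.1

Result:
id | genre  | rating
---+--------+-------
2  | Horror | 8.3   
3  | Comedy | 8.9   
4  | Horror | 8.5   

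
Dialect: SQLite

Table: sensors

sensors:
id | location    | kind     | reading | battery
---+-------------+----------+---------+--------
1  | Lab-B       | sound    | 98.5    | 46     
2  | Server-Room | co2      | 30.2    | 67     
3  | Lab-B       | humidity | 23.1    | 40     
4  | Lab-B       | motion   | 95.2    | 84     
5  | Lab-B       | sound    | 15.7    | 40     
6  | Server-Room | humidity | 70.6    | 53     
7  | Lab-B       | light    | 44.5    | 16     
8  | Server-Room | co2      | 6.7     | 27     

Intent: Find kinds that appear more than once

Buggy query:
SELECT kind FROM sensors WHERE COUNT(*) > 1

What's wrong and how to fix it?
Bug: COUNT(*) is an aggregate and cannot be used in WHERE

Fix: GROUP BY kind, then filter groups with HAVING COUNT(*) > 1

Corrected query:
SELECT kind FROM sensors GROUP BY kind HAVING COUNT(*) > 1

Result:
kind    
--------
co2     
humidity
sound   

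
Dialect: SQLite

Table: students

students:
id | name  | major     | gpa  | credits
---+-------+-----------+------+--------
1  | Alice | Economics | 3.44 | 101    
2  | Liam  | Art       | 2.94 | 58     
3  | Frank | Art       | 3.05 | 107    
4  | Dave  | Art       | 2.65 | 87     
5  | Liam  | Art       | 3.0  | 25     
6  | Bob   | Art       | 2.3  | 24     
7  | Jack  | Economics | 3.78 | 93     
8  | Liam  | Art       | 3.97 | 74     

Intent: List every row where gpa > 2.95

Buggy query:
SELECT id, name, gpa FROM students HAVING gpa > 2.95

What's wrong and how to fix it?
Bug: This is a non-aggregate query (no GROUP BY, no aggregates), so in SQLite the HAVING clause is invalid here; a row-level condition belongs in WHERE

Fix: Replace HAVING with WHERE since the condition applies to individual rows

Corrected query:
SELECT id, name, gpa FROM students WHERE gpa > 2.95

Result:
id | name  | gpa 
---+-------+-----
1  | Alice | 3.44
3  | Frank | 3.05
5  | Liam  | 3   
7  | Jack  | 3.78
8  | Liam  | 3.97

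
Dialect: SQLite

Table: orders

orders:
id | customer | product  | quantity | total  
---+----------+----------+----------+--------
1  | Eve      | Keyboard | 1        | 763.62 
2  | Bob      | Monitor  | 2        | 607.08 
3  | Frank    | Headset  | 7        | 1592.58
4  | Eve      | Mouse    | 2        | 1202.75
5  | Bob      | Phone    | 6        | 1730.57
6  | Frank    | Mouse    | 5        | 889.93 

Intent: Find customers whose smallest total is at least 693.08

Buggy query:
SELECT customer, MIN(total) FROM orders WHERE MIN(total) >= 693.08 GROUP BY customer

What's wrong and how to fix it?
Bug: MIN() in WHERE is a misuse of aggregate

Fix: Replace WHERE with HAVING after the GROUP BY

Corrected query:
SELECT customer, MIN(total) FROM orders GROUP BY customer HAVING MIN(total) >= 693.08

Result:
customer | MIN(total)
---------+-----------
Eve      | 763.62    
Frank    | 889.93    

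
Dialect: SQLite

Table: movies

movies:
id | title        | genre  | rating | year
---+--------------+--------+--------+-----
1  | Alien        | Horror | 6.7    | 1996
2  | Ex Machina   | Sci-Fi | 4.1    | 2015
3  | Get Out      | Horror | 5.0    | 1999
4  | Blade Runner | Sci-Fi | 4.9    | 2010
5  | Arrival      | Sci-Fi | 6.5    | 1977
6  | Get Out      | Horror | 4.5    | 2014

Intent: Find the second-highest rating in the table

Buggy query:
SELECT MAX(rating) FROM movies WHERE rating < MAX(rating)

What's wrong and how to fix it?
Bug: The inner MAX is an aggregate inside WHERE, which is not allowed

Fix: Compute the overall MAX in a subquery, then take MAX of rows below it

Corrected query:
SELECT MAX(rating) FROM movies WHERE rating < (SELECT MAX(rating) FROM movies)

Result:
MAX(rating)
-----------
6.5        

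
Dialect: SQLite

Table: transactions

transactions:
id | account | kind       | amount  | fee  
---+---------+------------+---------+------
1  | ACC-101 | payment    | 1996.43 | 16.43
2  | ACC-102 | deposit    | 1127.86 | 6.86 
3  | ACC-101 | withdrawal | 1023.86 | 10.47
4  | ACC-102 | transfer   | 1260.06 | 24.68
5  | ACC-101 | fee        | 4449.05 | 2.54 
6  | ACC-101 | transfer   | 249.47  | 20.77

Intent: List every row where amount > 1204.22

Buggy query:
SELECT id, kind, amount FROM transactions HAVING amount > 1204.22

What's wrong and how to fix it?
Bug: HAVING filters the output of aggregation, but this query has no GROUP BY and no aggregate functions, so SQLite rejects it (HAVING clause on a non-aggregate query); the condition here is per row

Fix: Use WHERE for row-level filtering

Corrected query:
SELECT id, kind, amount FROM transactions WHERE amount > 1204.22

Result:
id | kind     | amount 
---+----------+--------
1  | payment  | 1996.43
4  | transfer | 1260.06
5  | fee      | 4449.05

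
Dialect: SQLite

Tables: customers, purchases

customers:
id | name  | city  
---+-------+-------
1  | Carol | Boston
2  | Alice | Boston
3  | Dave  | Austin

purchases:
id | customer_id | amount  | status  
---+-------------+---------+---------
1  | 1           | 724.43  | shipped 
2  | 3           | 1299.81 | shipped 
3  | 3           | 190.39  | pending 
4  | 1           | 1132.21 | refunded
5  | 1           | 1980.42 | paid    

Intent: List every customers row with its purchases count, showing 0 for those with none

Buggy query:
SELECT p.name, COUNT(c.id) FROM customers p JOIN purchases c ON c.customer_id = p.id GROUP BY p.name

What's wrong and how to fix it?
Bug: INNER JOIN drops customers rows that have no matching purchases rows

Fix: Switch to LEFT JOIN to retain unmatched parent rows

Corrected query:
SELECT p.name, COUNT(c.id) FROM customers p LEFT JOIN purchases c ON c.customer_id = p.id GROUP BY p.name

Result:
name  | COUNT(c.id)
------+------------
Alice | 0          
Carol | 3          
Dave  | 2          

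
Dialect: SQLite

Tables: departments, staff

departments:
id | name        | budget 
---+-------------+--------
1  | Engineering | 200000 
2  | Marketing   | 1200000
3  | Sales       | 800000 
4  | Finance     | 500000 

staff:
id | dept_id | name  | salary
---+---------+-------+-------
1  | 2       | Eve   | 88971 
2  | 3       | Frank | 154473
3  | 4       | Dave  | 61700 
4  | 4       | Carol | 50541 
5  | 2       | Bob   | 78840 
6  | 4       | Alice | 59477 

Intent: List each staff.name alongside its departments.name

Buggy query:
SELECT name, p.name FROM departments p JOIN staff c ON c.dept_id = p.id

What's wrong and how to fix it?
Bug: Both tables have a 'name' column; the unqualified reference is ambiguous

Fix: Qualify the column with its table alias (c.name)

Corrected query:
SELECT c.name, p.name FROM departments p JOIN staff c ON c.dept_id = p.id

Result:
name  | name     
------+----------
Eve   | Marketing
Frank | Sales    
Dave  | Finance  
Carol | Finance  
Bob   | Marketing
Alice | Finance  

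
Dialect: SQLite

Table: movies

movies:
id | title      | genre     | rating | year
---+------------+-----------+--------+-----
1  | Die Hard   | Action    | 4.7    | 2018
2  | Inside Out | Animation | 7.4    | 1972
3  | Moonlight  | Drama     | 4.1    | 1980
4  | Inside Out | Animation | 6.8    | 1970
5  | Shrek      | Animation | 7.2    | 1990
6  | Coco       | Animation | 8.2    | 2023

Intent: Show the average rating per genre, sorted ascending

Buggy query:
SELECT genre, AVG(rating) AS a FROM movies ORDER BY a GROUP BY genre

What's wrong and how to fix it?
Bug: GROUP BY must precede ORDER BY

Fix: Move ORDER BY to the end, after GROUP BY

Corrected query:
SELECT genre, AVG(rating) AS a FROM movies GROUP BY genre ORDER BY a

Result:
genre     | a  
----------+----
Drama     | 4.1
Action    | 4.7
Animation | 7.4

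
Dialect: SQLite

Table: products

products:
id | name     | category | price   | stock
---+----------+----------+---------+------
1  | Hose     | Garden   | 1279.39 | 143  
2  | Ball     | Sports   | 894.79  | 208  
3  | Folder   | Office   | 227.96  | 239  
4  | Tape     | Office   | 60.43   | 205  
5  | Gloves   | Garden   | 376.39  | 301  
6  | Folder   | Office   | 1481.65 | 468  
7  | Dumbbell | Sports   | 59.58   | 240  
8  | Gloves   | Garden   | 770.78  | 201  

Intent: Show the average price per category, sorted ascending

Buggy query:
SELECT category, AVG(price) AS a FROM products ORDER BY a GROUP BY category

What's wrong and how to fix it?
Bug: GROUP BY must precede ORDER BY

Fix: Move ORDER BY to the end, after GROUP BY

Corrected query:
SELECT category, AVG(price) AS a FROM products GROUP BY category ORDER BY a

Result:
category | a         
---------+-----------
Sports   | 477.185   
Office   | 590.013333
Garden   | 808.853333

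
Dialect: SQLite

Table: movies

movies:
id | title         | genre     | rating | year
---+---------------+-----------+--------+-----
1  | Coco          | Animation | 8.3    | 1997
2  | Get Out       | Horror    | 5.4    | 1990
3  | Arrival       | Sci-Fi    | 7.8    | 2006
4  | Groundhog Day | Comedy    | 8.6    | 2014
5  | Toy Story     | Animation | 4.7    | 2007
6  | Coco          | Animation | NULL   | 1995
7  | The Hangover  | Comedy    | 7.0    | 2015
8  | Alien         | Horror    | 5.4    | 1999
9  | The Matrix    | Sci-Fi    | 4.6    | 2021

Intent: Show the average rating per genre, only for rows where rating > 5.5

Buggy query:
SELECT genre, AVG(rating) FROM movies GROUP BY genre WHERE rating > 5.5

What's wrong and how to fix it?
Bug: Row-level WHERE must come before GROUP BY in the clause order

Fix: Move the WHERE clause before GROUP BY

Corrected query:
SELECT genre, AVG(rating) FROM movies WHERE rating > 5.5 GROUP BY genre

Result:
genre     | AVG(rating)
----------+------------
Animation | 8.3        
Comedy    | 7.8        
Sci-Fi    | 7.8        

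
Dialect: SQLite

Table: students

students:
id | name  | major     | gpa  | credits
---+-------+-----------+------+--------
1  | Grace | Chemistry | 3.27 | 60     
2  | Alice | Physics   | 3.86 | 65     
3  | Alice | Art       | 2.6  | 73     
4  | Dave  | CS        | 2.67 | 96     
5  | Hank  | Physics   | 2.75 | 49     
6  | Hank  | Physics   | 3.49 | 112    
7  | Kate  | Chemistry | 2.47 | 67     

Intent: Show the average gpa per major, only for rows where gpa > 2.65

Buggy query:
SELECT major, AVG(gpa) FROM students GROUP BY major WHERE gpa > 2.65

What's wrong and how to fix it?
Bug: Row-level WHERE must come before GROUP BY in the clause order

Fix: Place WHERE between FROM and GROUP BY

Corrected query:
SELECT major, AVG(gpa) FROM students WHERE gpa > 2.65 GROUP BY major

Result:
major     | AVG(gpa)
----------+---------
CS        | 2.67    
Chemistry | 3.27    
Physics   | 3.366667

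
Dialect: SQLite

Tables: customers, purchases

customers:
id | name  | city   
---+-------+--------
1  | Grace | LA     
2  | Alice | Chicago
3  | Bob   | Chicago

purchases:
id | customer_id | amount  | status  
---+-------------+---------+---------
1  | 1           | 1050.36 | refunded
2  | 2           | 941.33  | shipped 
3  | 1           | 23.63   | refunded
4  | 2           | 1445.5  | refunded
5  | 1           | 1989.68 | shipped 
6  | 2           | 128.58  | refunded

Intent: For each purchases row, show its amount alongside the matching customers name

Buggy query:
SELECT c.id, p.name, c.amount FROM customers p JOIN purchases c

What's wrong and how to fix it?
Bug: Missing join condition: each purchases row is matched to all customers rows instead of just its own

Fix: Specify the join condition linking the foreign key to the parent id

Corrected query:
SELECT c.id, p.name, c.amount FROM customers p JOIN purchases c ON c.customer_id = p.id

Result:
id | name  | amount 
---+-------+--------
1  | Grace | 1050.36
2  | Alice | 941.33 
3  | Grace | 23.63  
4  | Alice | 1445.5 
5  | Grace | 1989.68
6  | Alice | 128.58 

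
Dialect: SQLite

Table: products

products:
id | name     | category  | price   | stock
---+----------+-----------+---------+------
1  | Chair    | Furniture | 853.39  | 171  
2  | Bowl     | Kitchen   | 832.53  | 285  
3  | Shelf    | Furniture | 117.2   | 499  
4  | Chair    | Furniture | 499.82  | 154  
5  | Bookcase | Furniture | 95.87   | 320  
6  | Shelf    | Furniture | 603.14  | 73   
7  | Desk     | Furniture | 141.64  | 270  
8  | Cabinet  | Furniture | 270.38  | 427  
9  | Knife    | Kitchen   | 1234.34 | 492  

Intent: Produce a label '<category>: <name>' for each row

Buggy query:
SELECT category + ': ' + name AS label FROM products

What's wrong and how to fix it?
Bug: SQLite uses || for string concatenation; + coerces text to numbers (yielding 0)

Fix: Use the || operator for string concatenation

Corrected query:
SELECT category || ': ' || name AS label FROM products

Result:
label              
-------------------
Furniture: Chair   
Kitchen: Bowl      
Furniture: Shelf   
Furniture: Chair   
Furniture: Bookcase
Furniture: Shelf   
Furniture: Desk    
Furniture: Cabinet 
Kitchen: Knife     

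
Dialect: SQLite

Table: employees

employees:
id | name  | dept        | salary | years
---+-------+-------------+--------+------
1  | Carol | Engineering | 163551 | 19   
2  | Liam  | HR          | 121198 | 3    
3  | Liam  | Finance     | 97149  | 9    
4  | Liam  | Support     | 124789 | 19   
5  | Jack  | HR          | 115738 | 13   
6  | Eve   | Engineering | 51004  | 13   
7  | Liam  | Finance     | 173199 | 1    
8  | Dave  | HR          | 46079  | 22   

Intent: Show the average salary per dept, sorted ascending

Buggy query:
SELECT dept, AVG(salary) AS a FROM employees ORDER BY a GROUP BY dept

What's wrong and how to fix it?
Bug: GROUP BY must precede ORDER BY

Fix: Reorder: SELECT … FROM … GROUP BY … ORDER BY …

Corrected query:
SELECT dept, AVG(salary) AS a FROM employees GROUP BY dept ORDER BY a

Result:
dept        | a           
------------+-------------
HR          | 94338.333333
Engineering | 107277.5    
Support     | 124789      
Finance     | 135174      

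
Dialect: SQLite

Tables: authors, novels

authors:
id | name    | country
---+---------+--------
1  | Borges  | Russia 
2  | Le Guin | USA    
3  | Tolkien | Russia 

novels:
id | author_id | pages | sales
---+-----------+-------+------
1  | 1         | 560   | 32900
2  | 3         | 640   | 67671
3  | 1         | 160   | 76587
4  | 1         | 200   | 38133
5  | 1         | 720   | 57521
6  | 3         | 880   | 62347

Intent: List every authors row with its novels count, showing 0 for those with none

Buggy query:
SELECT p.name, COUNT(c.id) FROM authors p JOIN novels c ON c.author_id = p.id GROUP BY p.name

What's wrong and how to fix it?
Bug: INNER JOIN drops authors rows that have no matching novels rows

Fix: Use LEFT JOIN so parents without children still appear (COUNT(c.id) gives 0)

Corrected query:
SELECT p.name, COUNT(c.id) FROM authors p LEFT JOIN novels c ON c.author_id = p.id GROUP BY p.name

Result:
name    | COUNT(c.id)
--------+------------
Borges  | 4          
Le Guin | 0          
Tolkien | 2          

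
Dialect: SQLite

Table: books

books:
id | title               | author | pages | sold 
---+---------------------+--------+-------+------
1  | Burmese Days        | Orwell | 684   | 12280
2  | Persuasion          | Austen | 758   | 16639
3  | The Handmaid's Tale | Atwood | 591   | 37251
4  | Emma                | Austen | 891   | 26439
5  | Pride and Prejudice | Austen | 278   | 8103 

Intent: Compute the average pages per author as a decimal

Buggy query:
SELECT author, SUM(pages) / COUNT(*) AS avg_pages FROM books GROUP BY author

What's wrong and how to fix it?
Bug: SUM(pages) and COUNT(*) are both integers; the division truncates the fractional part

Fix: Cast one side to REAL so the division keeps the fractional part

Corrected query:
SELECT author, SUM(pages) * 1.0 / COUNT(*) AS avg_pages FROM books GROUP BY author

Result:
author | avg_pages 
-------+-----------
Atwood | 591       
Austen | 642.333333
Orwell | 684       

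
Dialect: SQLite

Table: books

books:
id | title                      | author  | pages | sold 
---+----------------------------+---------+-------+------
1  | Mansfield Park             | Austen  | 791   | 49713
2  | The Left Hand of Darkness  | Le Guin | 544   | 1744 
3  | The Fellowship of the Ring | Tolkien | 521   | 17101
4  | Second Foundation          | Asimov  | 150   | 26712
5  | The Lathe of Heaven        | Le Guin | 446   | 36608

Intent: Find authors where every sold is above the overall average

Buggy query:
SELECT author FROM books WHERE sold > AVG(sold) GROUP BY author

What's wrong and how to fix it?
Bug: AVG() is an aggregate; it can't sit directly in WHERE

Fix: Use a subquery for AVG and a HAVING MIN(...) filter so the condition holds for every row in the group

Corrected query:
SELECT author FROM books GROUP BY author HAVING MIN(sold) > (SELECT AVG(sold) FROM books)

Result:
author
------
Asimov
Austen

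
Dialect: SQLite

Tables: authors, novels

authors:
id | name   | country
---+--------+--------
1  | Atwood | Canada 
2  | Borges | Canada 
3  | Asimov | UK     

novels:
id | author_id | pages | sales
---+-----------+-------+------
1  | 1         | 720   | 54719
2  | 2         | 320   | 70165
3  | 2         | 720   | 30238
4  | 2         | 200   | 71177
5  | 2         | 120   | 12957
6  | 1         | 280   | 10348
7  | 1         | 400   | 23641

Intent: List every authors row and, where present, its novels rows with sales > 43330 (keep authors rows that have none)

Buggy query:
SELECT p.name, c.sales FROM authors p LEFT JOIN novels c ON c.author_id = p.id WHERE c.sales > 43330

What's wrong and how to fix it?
Bug: A WHERE condition on the right-hand table after LEFT JOIN drops unmatched parents

Fix: Move the right-table condition into the ON clause so unmatched parents are kept

Corrected query:
SELECT p.name, c.sales FROM authors p LEFT JOIN novels c ON c.author_id = p.id AND c.sales > 43330

Result:
name   | sales
-------+------
Atwood | 54719
Borges | 70165
Borges | 71177
Asimov | NULL 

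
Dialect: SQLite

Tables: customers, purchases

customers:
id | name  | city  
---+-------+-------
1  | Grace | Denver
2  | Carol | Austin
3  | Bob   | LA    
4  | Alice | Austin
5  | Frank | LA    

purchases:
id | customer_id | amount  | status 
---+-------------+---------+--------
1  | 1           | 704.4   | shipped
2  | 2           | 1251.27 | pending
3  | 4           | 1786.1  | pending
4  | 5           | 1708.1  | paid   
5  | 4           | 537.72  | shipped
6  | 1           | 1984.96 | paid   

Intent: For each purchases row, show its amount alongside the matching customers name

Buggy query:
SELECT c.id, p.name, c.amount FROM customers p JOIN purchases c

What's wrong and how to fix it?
Bug: JOIN with no ON clause produces a cartesian product; every purchases row pairs with every customers row

Fix: Add ON c.customer_id = p.id to the JOIN

Corrected query:
SELECT c.id, p.name, c.amount FROM customers p JOIN purchases c ON c.customer_id = p.id

Result:
id | name  | amount 
---+-------+--------
1  | Grace | 704.4  
2  | Carol | 1251.27
3  | Alice | 1786.1 
4  | Frank | 1708.1 
5  | Alice | 537.72 
6  | Grace | 1984.96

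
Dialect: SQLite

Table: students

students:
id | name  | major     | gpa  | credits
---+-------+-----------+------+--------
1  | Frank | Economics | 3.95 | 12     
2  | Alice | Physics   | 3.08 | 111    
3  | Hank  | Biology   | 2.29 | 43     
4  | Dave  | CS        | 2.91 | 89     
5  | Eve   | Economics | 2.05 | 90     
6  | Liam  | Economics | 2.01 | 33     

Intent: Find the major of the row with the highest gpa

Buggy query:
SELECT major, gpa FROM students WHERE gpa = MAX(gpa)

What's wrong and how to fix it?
Bug: MAX(gpa) is an aggregate and cannot be used directly in WHERE

Fix: Use a subquery: WHERE gpa = (SELECT MAX(gpa) FROM students)

Corrected query:
SELECT major, gpa FROM students WHERE gpa = (SELECT MAX(gpa) FROM students)

Result:
major     | gpa 
----------+-----
Economics | 3.95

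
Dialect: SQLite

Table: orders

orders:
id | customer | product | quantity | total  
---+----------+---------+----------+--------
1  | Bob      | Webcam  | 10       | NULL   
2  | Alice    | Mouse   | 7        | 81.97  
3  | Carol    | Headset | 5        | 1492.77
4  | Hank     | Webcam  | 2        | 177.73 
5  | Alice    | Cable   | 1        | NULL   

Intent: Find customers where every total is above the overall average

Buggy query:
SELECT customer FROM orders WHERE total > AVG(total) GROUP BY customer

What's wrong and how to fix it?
Bug: WHERE evaluates per row before aggregation, so AVG() is unavailable

Fix: Compute the overall average in a scalar subquery and compare each group's MIN against it in HAVING

Corrected query:
SELECT customer FROM orders GROUP BY customer HAVING MIN(total) > (SELECT AVG(total) FROM orders)

Result:
customer
--------
Carol   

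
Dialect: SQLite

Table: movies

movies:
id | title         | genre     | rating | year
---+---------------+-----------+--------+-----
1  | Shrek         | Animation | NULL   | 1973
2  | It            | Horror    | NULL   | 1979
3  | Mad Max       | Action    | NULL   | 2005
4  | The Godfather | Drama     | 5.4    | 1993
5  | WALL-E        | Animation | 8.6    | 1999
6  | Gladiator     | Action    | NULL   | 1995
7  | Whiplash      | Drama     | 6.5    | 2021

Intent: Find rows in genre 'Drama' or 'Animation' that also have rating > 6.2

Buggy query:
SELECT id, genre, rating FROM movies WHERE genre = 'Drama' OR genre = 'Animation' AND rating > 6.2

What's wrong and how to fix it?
Bug: AND binds tighter than OR, so this parses as genre = 'Drama' OR (genre = 'Animation' AND rating > 6.2)

Fix: Group the OR with parentheses (or use IN), then AND the threshold

Corrected query:
SELECT id, genre, rating FROM movies WHERE (genre = 'Drama' OR genre = 'Animation') AND rating > 6.2

Result:
id | genre     | rating
---+-----------+-------
5  | Animation | 8.6   
7  | Drama     | 6.5   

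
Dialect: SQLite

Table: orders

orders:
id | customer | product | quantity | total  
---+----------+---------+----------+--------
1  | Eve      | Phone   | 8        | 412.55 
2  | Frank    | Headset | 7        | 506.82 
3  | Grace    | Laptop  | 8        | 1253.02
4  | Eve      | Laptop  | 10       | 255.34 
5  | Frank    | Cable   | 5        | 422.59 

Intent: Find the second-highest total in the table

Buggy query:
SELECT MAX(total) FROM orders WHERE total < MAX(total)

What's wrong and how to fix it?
Bug: MAX(total) on the right of the comparison is an aggregate-in-WHERE error

Fix: Compute the overall MAX in a subquery, then take MAX of rows below it

Corrected query:
SELECT MAX(total) FROM orders WHERE total < (SELECT MAX(total) FROM orders)

Result:
MAX(total)
----------
506.82    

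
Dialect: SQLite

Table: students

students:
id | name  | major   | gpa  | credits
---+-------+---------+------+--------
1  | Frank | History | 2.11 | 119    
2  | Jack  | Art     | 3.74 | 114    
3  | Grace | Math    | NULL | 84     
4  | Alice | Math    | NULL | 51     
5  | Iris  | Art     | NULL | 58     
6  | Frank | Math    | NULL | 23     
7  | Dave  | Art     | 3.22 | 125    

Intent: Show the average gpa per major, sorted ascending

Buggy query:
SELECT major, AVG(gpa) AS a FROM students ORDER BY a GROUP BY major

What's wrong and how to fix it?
Bug: GROUP BY must precede ORDER BY

Fix: Reorder: SELECT … FROM … GROUP BY … ORDER BY …

Corrected query:
SELECT major, AVG(gpa) AS a FROM students GROUP BY major ORDER BY a

Result:
major   | a   
--------+-----
Math    | NULL
History | 2.11
Art     | 3.48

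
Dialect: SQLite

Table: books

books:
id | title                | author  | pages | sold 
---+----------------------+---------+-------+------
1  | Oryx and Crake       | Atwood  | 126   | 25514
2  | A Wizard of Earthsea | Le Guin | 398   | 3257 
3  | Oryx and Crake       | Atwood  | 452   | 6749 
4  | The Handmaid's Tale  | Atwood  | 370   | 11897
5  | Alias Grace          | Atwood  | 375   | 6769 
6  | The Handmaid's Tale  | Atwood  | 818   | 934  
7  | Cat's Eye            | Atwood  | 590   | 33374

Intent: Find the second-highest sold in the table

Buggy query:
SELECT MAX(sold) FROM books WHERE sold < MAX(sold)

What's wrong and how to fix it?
Bug: MAX(sold) on the right of the comparison is an aggregate-in-WHERE error

Fix: Compute the overall MAX in a subquery, then take MAX of rows below it

Corrected query:
SELECT MAX(sold) FROM books WHERE sold < (SELECT MAX(sold) FROM books)

Result:
MAX(sold)
---------
25514    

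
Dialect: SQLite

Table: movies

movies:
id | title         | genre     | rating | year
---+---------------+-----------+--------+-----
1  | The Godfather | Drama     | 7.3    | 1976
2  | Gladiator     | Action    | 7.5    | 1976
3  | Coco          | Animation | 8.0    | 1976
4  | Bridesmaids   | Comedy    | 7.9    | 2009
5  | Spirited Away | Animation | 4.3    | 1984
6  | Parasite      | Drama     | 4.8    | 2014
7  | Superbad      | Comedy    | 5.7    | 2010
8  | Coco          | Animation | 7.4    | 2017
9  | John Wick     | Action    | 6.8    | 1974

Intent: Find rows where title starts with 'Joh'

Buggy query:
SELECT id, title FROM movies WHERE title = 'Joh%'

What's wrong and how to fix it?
Bug: Wildcards only work with LIKE; '=' treats '%' as a literal character

Fix: Replace '=' with LIKE so 'Joh%' is treated as a pattern

Corrected query:
SELECT id, title FROM movies WHERE title LIKE 'Joh%'

Result:
id | title    
---+----------
9  | John Wick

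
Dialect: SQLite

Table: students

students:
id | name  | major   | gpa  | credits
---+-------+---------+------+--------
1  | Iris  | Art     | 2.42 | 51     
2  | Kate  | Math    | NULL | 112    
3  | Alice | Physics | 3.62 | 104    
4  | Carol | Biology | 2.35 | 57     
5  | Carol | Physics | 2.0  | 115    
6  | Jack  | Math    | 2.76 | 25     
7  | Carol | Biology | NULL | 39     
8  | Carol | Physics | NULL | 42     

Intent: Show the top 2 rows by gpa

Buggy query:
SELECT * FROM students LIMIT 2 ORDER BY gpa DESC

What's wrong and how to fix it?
Bug: ORDER BY cannot follow LIMIT; LIMIT is the final clause

Fix: Swap the clauses: ORDER BY first, then LIMIT

Corrected query:
SELECT * FROM students ORDER BY gpa DESC LIMIT 2

Result:
id | name  | major   | gpa  | credits
---+-------+---------+------+--------
3  | Alice | Physics | 3.62 | 104    
6  | Jack  | Math    | 2.76 | 25     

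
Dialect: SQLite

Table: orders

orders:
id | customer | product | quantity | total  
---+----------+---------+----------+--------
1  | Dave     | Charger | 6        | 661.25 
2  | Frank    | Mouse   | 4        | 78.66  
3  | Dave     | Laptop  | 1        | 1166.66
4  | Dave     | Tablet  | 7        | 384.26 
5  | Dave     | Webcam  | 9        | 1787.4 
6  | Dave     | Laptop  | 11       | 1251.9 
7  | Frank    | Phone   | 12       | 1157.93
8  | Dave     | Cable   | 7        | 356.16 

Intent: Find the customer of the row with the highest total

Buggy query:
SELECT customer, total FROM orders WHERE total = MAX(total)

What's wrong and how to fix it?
Bug: WHERE is evaluated per row; an aggregate over the whole table isn't defined there

Fix: Wrap MAX in a scalar subquery so WHERE compares against a single value

Corrected query:
SELECT customer, total FROM orders WHERE total = (SELECT MAX(total) FROM orders)

Result:
customer | total 
---------+-------
Dave     | 1787.4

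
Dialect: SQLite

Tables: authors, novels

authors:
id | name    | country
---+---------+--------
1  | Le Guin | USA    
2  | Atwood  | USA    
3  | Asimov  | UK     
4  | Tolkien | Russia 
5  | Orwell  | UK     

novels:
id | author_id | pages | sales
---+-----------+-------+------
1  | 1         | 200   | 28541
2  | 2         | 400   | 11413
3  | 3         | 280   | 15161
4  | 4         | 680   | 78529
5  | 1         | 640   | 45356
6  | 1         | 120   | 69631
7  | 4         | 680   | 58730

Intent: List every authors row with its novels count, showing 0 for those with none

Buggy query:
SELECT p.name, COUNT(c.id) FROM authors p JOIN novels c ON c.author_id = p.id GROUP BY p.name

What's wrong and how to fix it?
Bug: An inner join excludes parents with zero children

Fix: Use LEFT JOIN so parents without children still appear (COUNT(c.id) gives 0)

Corrected query:
SELECT p.name, COUNT(c.id) FROM authors p LEFT JOIN novels c ON c.author_id = p.id GROUP BY p.name

Result:
name    | COUNT(c.id)
--------+------------
Asimov  | 1          
Atwood  | 1          
Le Guin | 3          
Orwell  | 0          
Tolkien | 2          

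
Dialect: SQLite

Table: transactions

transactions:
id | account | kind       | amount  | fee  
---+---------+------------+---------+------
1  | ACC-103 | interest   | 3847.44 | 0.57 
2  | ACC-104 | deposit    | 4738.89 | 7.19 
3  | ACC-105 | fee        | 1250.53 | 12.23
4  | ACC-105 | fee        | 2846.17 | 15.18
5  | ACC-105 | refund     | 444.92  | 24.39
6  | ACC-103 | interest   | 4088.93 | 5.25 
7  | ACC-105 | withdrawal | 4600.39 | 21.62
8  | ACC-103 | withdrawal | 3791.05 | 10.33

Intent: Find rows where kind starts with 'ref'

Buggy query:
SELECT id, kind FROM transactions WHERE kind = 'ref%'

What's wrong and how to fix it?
Bug: Wildcards only work with LIKE; '=' treats '%' as a literal character

Fix: Use LIKE for wildcard pattern matching

Corrected query:
SELECT id, kind FROM transactions WHERE kind LIKE 'ref%'

Result:
id | kind  
---+-------
5  | refund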